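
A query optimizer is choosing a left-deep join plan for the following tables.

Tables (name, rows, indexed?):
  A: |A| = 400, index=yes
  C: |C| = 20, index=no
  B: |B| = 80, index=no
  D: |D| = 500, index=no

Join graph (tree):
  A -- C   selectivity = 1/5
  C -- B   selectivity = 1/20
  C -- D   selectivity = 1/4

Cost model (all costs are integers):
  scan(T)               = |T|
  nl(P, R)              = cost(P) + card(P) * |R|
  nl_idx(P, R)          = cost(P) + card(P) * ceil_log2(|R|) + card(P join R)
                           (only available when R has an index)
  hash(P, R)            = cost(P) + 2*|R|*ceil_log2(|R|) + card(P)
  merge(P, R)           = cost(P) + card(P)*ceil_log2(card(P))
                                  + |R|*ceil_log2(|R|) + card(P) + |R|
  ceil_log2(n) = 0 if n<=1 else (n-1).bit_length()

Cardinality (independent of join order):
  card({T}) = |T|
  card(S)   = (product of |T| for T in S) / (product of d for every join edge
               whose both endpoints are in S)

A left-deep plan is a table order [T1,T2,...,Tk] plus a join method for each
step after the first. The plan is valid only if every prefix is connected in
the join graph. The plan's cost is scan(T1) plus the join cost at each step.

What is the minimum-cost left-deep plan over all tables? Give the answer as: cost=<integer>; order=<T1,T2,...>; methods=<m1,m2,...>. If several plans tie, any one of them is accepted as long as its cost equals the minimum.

cost=19120; order=A,C,B,D; methods=hash,hash,hash

Selinger DP (subsets sized 1..n):
  {A}: scan cost=400, card=400
  {C}: scan cost=20, card=20
  {B}: scan cost=80, card=80
  {D}: scan cost=500, card=500
  {AC}: card=1600; try (C,hash)→1000, (A,nl_idx)→1800, (A,merge)→4140, (C,merge)→4520, (A,hash)→7240, (A,nl)→8020 …(+1); best=1000 via (C,hash)
  {BC}: card=80; try (C,hash)→360, (B,merge)→780, (C,merge)→840, (B,hash)→1160, (B,nl)→1620, (C,nl)→1680; best=360 via (C,hash)
  {CD}: card=2500; try (C,hash)→1200, (D,merge)→5140, (C,merge)→5620, (D,hash)→9040, (D,nl)→10020, (C,nl)→10500; best=1200 via (C,hash)
  {ABC}: card=6400; try (B,hash)→3720, (A,merge)→5000, (A,nl_idx)→7480, (A,hash)→7640, (B,merge)→20840, (A,nl)→32360 …(+1); best=3720 via (B,hash)
  {ACD}: card=200000; try (A,hash)→10900, (D,hash)→11600, (D,merge)→25200, (A,merge)→37700, (A,nl_idx)→223700, (D,nl)→801000 …(+1); best=10900 via (A,hash)
  {BCD}: card=10000; try (B,hash)→4820, (D,merge)→6000, (D,hash)→9440, (B,merge)→34340, (D,nl)→40360, (B,nl)→201200; best=4820 via (B,hash)
  {ABCD}: card=800000; try (D,hash)→19120, (A,hash)→22020, (D,merge)→98320, (A,merge)→158820, (B,hash)→212020, (A,nl_idx)→894820 …(+4); best=19120 via (D,hash)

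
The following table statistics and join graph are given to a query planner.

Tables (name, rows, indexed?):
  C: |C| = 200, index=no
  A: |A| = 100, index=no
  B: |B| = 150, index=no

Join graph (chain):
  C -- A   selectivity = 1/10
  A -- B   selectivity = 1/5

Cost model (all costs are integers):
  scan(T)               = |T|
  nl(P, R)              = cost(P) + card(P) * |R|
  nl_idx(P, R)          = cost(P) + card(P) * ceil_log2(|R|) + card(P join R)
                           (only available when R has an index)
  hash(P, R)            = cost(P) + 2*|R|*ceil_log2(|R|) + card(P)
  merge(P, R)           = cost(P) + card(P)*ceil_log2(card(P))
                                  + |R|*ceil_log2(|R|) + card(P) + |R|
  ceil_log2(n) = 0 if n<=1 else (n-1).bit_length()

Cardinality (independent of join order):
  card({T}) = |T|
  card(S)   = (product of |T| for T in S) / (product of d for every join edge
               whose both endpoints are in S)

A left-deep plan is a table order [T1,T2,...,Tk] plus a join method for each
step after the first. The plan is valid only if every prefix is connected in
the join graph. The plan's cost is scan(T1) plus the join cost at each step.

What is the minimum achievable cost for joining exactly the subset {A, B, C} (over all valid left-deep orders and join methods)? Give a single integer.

6200

Selinger DP over subsets of {A,B,C}:
  {C}: scan cost=200, card=200
  {A}: scan cost=100, card=100
  {B}: scan cost=150, card=150
  {AC}: card=2000; try (A,hash)→1800, (C,merge)→2700, (A,merge)→2800, (C,hash)→3400, (C,nl)→20100, (A,nl)→20200; best=1800 via (A,hash)
  {AB}: card=3000; try (A,hash)→1700, (B,merge)→2250, (A,merge)→2300, (B,hash)→2600, (B,nl)→15100, (A,nl)→15150; best=1700 via (A,hash)
  {ABC}: card=60000; try (B,hash)→6200, (C,hash)→7900, (B,merge)→27150, (C,merge)→42500, (B,nl)→301800, (C,nl)→601700; best=6200 via (B,hash)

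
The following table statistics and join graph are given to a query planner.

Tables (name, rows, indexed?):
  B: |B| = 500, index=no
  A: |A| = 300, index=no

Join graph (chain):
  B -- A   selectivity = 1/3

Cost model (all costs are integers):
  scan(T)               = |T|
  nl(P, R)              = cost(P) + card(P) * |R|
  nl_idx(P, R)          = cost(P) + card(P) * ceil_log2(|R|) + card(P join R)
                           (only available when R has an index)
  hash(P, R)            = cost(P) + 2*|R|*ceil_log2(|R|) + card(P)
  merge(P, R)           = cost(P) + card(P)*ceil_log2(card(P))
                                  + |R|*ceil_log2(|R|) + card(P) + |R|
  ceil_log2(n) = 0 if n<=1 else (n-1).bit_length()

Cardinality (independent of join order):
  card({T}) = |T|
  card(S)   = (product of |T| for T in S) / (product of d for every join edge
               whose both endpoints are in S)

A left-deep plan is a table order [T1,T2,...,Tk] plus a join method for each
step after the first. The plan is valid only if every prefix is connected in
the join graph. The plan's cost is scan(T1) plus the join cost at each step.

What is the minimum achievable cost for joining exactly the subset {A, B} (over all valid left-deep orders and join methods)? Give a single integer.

6400

Selinger DP over subsets of {A,B}:
  {B}: scan cost=500, card=500
  {A}: scan cost=300, card=300
  {AB}: card=50000; try (A,hash)→6400, (B,merge)→8300, (A,merge)→8500, (B,hash)→9600, (B,nl)→150300, (A,nl)→150500; best=6400 via (A,hash)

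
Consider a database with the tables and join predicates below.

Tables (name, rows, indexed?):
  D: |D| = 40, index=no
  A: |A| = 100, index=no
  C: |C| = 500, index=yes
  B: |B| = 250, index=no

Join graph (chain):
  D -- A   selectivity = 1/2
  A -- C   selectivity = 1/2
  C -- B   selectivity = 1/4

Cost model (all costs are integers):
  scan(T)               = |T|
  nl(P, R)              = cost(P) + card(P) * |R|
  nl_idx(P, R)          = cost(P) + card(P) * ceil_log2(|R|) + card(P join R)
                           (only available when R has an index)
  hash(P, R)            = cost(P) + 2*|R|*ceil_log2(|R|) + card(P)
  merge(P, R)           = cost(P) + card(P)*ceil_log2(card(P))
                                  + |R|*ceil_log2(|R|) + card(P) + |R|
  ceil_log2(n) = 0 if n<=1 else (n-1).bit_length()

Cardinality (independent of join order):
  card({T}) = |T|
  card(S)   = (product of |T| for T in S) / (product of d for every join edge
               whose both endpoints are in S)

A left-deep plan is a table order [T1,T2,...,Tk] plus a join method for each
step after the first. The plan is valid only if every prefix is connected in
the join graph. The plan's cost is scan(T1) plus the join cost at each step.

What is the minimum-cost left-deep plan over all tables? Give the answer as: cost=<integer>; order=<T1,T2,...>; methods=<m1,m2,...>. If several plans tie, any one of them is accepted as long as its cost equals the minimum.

cost=515680; order=A,D,C,B; methods=hash,hash,hash

Selinger DP (subsets sized 1..n):
  {D}: scan cost=40, card=40
  {A}: scan cost=100, card=100
  {C}: scan cost=500, card=500
  {B}: scan cost=250, card=250
  {AD}: card=2000; try (D,hash)→680, (A,merge)→1120, (D,merge)→1180, (A,hash)→1480, (A,nl)→4040, (D,nl)→4100; best=680 via (D,hash)
  {AC}: card=25000; try (A,hash)→2400, (C,merge)→5900, (A,merge)→6300, (C,hash)→9200, (C,nl_idx)→26000, (C,nl)→50100 …(+1); best=2400 via (A,hash)
  {BC}: card=31250; try (B,hash)→5000, (C,merge)→7500, (B,merge)→7750, (C,hash)→9500, (C,nl_idx)→33750, (C,nl)→125250 …(+1); best=5000 via (B,hash)
  {ACD}: card=500000; try (C,hash)→11680, (D,hash)→27880, (C,merge)→29680, (D,merge)→402680, (C,nl_idx)→518680, (C,nl)→1000680 …(+1); best=11680 via (C,hash)
  {ABC}: card=1562500; try (B,hash)→31400, (A,hash)→37650, (B,merge)→404650, (A,merge)→505800, (A,nl)→3130000, (B,nl)→6252400; best=31400 via (B,hash)
  {ABCD}: card=31250000; try (B,hash)→515680, (D,hash)→1594380, (B,merge)→10013930, (D,merge)→34406680, (D,nl)→62531400, (B,nl)→125011680; best=515680 via (B,hash)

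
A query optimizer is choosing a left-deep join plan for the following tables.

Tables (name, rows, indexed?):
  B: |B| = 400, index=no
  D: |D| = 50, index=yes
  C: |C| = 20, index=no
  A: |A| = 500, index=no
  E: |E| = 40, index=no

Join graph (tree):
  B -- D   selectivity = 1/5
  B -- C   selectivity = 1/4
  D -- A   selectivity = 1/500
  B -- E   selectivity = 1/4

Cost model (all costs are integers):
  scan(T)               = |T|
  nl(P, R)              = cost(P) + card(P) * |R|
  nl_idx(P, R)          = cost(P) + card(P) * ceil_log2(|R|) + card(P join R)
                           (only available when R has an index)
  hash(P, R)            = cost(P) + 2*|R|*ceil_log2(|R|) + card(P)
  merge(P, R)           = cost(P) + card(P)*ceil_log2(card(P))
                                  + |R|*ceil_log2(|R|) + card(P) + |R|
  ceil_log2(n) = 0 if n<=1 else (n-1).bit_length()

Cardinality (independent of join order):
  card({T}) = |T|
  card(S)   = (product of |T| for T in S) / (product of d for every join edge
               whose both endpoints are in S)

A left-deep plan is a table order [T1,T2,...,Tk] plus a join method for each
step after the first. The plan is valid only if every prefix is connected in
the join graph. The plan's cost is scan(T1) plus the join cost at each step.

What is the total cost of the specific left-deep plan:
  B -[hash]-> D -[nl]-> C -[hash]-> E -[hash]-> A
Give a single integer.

310880

step 1: scan B: cost=400, card=400
step 2: join D via hash
    card(P join D) = 400*50/(5) = 4000
    cost = 400 + 2*50*6 + 400 = 1400
step 3: join C via nl
    card(P join C) = 4000*20/(4) = 20000
    cost = 1400 + 4000*20 = 81400
step 4: join E via hash
    card(P join E) = 20000*40/(4) = 200000
    cost = 81400 + 2*40*6 + 20000 = 101880
step 5: join A via hash
    card(P join A) = 200000*500/(500) = 200000
    cost = 101880 + 2*500*9 + 200000 = 310880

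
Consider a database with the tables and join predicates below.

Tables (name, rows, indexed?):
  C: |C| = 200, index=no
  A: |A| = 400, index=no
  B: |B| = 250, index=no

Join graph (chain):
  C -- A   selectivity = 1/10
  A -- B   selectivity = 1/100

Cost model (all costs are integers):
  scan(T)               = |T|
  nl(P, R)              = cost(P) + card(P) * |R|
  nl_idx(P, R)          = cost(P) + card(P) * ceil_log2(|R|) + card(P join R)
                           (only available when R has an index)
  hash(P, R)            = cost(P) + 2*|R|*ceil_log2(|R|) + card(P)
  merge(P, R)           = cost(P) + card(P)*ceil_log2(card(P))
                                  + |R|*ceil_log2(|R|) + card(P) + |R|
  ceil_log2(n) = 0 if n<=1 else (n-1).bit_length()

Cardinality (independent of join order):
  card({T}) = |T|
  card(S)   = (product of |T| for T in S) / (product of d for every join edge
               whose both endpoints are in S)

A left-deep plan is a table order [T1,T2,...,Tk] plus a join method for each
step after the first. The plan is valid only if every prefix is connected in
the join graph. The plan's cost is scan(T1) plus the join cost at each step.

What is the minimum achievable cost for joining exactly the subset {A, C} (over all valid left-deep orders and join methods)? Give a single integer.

Selinger DP over subsets of {A,C}:
  {C}: scan cost=200, card=200
  {A}: scan cost=400, card=400
  {AC}: card=8000; try (C,hash)→4000, (A,merge)→6000, (C,merge)→6200, (A,hash)→7600, (A,nl)→80200, (C,nl)→80400; best=4000 via (C,hash)

4000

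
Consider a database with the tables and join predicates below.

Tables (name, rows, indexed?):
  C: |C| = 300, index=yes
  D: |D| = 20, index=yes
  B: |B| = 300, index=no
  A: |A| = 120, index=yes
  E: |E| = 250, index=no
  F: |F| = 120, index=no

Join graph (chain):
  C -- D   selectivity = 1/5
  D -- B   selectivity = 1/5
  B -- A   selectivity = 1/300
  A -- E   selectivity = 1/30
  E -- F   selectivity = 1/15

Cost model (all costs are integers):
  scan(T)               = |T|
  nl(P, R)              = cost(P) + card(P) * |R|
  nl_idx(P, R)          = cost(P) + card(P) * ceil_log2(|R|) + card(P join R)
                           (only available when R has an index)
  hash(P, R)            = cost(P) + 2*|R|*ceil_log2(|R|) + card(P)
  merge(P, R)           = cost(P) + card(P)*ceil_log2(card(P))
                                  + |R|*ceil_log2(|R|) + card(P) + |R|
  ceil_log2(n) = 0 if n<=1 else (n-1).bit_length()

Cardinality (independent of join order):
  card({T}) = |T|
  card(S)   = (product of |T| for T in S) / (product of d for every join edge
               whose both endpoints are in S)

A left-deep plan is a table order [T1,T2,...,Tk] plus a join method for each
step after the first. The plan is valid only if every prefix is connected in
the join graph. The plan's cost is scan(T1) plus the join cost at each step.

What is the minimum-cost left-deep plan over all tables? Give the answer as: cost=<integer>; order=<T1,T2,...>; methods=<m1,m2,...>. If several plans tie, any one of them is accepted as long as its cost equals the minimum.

Selinger DP (subsets sized 1..n):
  {C}: scan cost=300, card=300
  {D}: scan cost=20, card=20
  {B}: scan cost=300, card=300
  {A}: scan cost=120, card=120
  {E}: scan cost=250, card=250
  {F}: scan cost=120, card=120
  {CD}: card=1200; try (D,hash)→800, (C,nl_idx)→1400, (D,nl_idx)→3000, (C,merge)→3140, (D,merge)→3420, (C,hash)→5440 …(+2); best=800 via (D,hash)
  {BD}: card=1200; try (D,hash)→800, (D,nl_idx)→3000, (B,merge)→3140, (D,merge)→3420, (B,hash)→5440, (B,nl)→6020 …(+1); best=800 via (D,hash)
  {AB}: card=120; try (A,hash)→2280, (A,nl_idx)→2520, (B,merge)→4080, (A,merge)→4260, (B,hash)→5640, (B,nl)→36120 …(+1); best=2280 via (A,hash)
  {AE}: card=1000; try (A,hash)→2180, (A,nl_idx)→3000, (E,merge)→3330, (A,merge)→3460, (E,hash)→4240, (E,nl)→30120 …(+1); best=2180 via (A,hash)
  {EF}: card=2000; try (F,hash)→2180, (E,merge)→3330, (F,merge)→3460, (E,hash)→4240, (E,nl)→30120, (F,nl)→30250; best=2180 via (F,hash)
  {BCD}: card=72000; try (C,hash)→7400, (B,hash)→7400, (C,merge)→18200, (B,merge)→18200, (C,nl_idx)→83600, (C,nl)→360800 …(+1); best=7400 via (C,hash)
  {ABD}: card=480; try (D,hash)→2600, (D,merge)→3360, (D,nl_idx)→3360, (A,hash)→3680, (D,nl)→4680, (A,nl_idx)→9680 …(+2); best=2600 via (D,hash)
  {ABE}: card=1000; try (E,merge)→5490, (E,hash)→6400, (B,hash)→8580, (B,merge)→16180, (E,nl)→32280, (B,nl)→302180; best=5490 via (E,merge)
  {AEF}: card=8000; try (F,hash)→4860, (A,hash)→5860, (F,merge)→14140, (A,nl_idx)→24180, (A,merge)→27140, (F,nl)→122180 …(+1); best=4860 via (F,hash)
  {ABCD}: card=28800; try (C,hash)→8480, (C,merge)→10400, (C,nl_idx)→35720, (A,hash)→81080, (C,nl)→146600, (A,nl_idx)→540200 …(+2); best=8480 via (C,hash)
  {ABDE}: card=4000; try (D,hash)→6690, (E,hash)→7080, (E,merge)→9650, (D,nl_idx)→14490, (D,merge)→16610, (D,nl)→25490 …(+1); best=6690 via (D,hash)
  {ABEF}: card=8000; try (F,hash)→8170, (F,merge)→17450, (B,hash)→18260, (B,merge)→119860, (F,nl)→125490, (B,nl)→2404860; best=8170 via (F,hash)
  {ABCDE}: card=240000; try (C,hash)→16090, (E,hash)→41280, (C,merge)→61690, (C,nl_idx)→282690, (E,merge)→471530, (C,nl)→1206690 …(+1); best=16090 via (C,hash)
  {ABDEF}: card=32000; try (F,hash)→12370, (D,hash)→16370, (F,merge)→59650, (D,nl_idx)→80170, (D,merge)→120290, (D,nl)→168170 …(+1); best=12370 via (F,hash)
  {ABCDEF}: card=1920000; try (C,hash)→49770, (F,hash)→257770, (C,merge)→527370, (C,nl_idx)→2220370, (F,merge)→4577050, (C,nl)→9612370 …(+1); best=49770 via (C,hash)

cost=49770; order=B,A,E,D,F,C; methods=hash,merge,hash,hash,hash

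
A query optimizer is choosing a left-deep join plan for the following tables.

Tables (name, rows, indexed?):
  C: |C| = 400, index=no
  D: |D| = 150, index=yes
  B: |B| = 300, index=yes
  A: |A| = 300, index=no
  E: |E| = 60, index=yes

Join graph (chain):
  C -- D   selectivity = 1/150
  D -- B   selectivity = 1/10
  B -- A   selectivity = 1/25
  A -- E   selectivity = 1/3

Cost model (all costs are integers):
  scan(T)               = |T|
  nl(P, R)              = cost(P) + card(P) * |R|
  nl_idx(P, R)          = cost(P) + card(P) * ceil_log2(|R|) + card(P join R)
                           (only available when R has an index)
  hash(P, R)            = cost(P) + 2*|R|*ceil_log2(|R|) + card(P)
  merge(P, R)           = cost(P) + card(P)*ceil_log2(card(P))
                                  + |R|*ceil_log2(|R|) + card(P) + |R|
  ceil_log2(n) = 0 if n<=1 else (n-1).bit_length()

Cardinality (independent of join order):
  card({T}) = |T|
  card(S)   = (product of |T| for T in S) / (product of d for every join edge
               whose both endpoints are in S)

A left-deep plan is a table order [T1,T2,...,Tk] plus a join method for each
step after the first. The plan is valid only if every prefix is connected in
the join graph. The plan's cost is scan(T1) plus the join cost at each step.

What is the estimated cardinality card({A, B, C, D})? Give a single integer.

Tables in S: A(300), B(300), C(400), D(150)
Edges inside S: C-D(d=150), D-B(d=10), B-A(d=25)
numerator = 300 * 300 * 400 * 150 = 5400000000
denominator = 150 * 10 * 25 = 37500
card(S) = 5400000000 / 37500 = 144000

144000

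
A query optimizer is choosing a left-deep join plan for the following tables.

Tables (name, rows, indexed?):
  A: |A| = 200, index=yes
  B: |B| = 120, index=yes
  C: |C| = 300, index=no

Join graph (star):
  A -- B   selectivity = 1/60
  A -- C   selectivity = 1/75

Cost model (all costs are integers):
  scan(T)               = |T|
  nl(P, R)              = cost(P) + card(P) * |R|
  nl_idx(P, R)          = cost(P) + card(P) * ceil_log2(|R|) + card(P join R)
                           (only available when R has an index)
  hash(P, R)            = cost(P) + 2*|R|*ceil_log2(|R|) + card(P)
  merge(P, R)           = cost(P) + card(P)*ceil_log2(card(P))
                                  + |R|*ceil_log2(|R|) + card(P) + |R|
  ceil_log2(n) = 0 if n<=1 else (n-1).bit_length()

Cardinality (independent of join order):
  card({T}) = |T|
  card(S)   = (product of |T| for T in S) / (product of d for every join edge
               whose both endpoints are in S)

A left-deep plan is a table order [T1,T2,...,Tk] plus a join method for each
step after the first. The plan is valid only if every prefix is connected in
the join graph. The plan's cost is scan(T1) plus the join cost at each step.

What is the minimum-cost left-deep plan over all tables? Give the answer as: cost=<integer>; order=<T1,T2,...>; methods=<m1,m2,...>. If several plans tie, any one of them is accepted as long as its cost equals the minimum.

Selinger DP (subsets sized 1..n):
  {A}: scan cost=200, card=200
  {B}: scan cost=120, card=120
  {C}: scan cost=300, card=300
  {AB}: card=400; try (A,nl_idx)→1480, (B,nl_idx)→2000, (B,hash)→2080, (A,merge)→2880, (B,merge)→2960, (A,hash)→3440 …(+2); best=1480 via (A,nl_idx)
  {AC}: card=800; try (A,nl_idx)→3500, (A,hash)→3800, (C,merge)→5000, (A,merge)→5100, (C,hash)→5800, (C,nl)→60200 …(+1); best=3500 via (A,nl_idx)
  {ABC}: card=1600; try (B,hash)→5980, (C,hash)→7280, (C,merge)→8480, (B,nl_idx)→10700, (B,merge)→13260, (B,nl)→99500 …(+1); best=5980 via (B,hash)

cost=5980; order=C,A,B; methods=nl_idx,hash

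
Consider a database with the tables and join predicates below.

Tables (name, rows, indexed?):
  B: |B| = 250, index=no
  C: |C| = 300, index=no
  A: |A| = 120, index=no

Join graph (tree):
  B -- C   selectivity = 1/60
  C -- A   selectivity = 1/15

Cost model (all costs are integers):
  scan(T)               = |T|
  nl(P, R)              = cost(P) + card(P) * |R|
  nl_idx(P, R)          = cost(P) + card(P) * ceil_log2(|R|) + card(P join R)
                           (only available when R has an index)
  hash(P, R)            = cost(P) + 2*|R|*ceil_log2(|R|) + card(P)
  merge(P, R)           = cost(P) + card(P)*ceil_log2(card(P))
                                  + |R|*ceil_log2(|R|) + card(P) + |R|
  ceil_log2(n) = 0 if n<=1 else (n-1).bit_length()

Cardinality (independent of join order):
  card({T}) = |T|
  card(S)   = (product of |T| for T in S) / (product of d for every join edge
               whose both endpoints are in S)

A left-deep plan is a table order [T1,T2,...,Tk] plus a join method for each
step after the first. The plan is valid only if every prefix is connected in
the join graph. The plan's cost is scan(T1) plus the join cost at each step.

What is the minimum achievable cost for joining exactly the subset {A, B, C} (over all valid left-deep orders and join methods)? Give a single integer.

Selinger DP over subsets of {A,B,C}:
  {B}: scan cost=250, card=250
  {C}: scan cost=300, card=300
  {A}: scan cost=120, card=120
  {BC}: card=1250; try (B,hash)→4600, (C,merge)→5500, (B,merge)→5550, (C,hash)→5900, (C,nl)→75250, (B,nl)→75300; best=4600 via (B,hash)
  {AC}: card=2400; try (A,hash)→2280, (C,merge)→4080, (A,merge)→4260, (C,hash)→5640, (C,nl)→36120, (A,nl)→36300; best=2280 via (A,hash)
  {ABC}: card=10000; try (A,hash)→7530, (B,hash)→8680, (A,merge)→20560, (B,merge)→35730, (A,nl)→154600, (B,nl)→602280; best=7530 via (A,hash)

7530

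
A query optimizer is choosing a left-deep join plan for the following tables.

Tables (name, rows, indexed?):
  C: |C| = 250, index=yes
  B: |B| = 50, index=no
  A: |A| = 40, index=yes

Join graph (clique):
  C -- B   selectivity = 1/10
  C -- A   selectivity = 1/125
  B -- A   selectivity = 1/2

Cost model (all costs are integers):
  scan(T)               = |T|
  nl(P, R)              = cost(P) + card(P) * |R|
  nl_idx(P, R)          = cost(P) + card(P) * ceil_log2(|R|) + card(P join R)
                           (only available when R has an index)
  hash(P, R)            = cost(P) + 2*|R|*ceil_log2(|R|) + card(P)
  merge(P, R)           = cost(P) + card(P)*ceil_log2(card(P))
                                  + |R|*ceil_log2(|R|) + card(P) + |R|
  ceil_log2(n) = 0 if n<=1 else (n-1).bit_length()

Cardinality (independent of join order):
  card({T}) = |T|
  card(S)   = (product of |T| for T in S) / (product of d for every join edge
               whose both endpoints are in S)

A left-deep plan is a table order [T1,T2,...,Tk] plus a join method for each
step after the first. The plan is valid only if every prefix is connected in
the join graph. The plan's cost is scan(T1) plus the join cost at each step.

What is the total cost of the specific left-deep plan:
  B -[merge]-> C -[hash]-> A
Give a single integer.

step 1: scan B: cost=50, card=50
step 2: join C via merge
    card(P join C) = 50*250/(10) = 1250
    cost = 50 + 50*6 + 250*8 + 50 + 250 = 2650
step 3: join A via hash
    card(P join A) = 1250*40/(125*2) = 200
    cost = 2650 + 2*40*6 + 1250 = 4380

4380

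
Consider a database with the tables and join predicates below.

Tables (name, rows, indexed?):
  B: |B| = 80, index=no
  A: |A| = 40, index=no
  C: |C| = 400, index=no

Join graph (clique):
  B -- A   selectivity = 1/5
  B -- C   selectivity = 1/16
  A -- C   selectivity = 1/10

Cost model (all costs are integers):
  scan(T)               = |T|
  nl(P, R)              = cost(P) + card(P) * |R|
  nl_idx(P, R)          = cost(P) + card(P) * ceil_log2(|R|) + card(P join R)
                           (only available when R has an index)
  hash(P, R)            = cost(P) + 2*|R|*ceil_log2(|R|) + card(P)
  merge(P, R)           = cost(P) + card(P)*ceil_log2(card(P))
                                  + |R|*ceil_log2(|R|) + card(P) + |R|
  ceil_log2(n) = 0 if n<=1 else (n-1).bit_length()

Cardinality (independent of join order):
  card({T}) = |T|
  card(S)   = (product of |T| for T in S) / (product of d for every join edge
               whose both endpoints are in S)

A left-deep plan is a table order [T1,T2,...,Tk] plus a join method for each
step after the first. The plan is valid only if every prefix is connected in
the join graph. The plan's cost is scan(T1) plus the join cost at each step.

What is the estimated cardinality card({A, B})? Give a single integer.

640

Tables in S: A(40), B(80)
Edges inside S: B-A(d=5)
numerator = 40 * 80 = 3200
denominator = 5 = 5
card(S) = 3200 / 5 = 640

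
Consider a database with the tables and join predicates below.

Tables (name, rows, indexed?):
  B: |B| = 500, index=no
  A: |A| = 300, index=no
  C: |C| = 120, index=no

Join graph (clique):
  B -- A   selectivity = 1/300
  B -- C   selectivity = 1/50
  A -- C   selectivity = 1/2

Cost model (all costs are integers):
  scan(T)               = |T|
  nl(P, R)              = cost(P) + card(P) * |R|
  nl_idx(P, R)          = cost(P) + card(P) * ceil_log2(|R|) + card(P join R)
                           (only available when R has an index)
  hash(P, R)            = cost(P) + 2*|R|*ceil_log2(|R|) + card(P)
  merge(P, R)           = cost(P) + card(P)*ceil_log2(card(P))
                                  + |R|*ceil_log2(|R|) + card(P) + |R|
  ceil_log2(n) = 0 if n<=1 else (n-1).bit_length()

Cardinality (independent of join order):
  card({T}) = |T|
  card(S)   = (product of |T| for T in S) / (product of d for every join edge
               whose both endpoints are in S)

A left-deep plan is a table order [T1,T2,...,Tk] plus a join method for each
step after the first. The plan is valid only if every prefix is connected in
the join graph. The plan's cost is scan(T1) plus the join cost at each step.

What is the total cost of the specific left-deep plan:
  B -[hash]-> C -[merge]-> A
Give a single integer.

20080

step 1: scan B: cost=500, card=500
step 2: join C via hash
    card(P join C) = 500*120/(50) = 1200
    cost = 500 + 2*120*7 + 500 = 2680
step 3: join A via merge
    card(P join A) = 1200*300/(300*2) = 600
    cost = 2680 + 1200*11 + 300*9 + 1200 + 300 = 20080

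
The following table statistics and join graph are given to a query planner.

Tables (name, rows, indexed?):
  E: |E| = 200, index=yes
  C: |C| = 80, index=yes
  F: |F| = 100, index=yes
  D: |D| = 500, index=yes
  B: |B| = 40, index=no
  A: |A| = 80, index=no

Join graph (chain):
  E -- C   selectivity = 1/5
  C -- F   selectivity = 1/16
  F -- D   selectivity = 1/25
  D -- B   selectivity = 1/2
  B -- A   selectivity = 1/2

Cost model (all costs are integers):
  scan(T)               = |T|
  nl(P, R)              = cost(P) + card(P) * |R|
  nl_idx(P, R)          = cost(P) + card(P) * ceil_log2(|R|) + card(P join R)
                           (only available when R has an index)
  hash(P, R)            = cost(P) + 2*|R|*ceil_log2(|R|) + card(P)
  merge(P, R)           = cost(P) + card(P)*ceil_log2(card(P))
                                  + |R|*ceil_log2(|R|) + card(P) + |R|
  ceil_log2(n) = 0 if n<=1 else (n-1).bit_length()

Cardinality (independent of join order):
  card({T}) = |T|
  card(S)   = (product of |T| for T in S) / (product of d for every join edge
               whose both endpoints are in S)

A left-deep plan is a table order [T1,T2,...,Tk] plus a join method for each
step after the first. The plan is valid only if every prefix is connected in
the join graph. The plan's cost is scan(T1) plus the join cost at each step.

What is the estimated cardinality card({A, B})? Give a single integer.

1600

Tables in S: A(80), B(40)
Edges inside S: B-A(d=2)
numerator = 80 * 40 = 3200
denominator = 2 = 2
card(S) = 3200 / 2 = 1600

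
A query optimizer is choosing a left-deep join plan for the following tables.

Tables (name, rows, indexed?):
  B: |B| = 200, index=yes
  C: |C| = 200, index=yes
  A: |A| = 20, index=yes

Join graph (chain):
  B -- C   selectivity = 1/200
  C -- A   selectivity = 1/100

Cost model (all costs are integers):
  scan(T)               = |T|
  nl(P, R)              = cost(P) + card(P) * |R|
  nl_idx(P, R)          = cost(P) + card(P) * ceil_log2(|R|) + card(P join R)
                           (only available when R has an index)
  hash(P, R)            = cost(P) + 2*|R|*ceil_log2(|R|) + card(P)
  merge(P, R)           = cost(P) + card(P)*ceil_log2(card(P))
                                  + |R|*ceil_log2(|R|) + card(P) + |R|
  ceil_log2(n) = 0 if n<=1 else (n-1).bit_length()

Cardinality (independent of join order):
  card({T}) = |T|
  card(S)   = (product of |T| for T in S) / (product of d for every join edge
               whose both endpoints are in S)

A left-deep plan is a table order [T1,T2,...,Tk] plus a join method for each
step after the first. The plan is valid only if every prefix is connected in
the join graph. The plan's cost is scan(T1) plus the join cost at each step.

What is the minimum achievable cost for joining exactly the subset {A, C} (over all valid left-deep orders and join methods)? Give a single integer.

Selinger DP over subsets of {A,C}:
  {C}: scan cost=200, card=200
  {A}: scan cost=20, card=20
  {AC}: card=40; try (C,nl_idx)→220, (A,hash)→600, (A,nl_idx)→1240, (C,merge)→1940, (A,merge)→2120, (C,hash)→3240 …(+2); best=220 via (C,nl_idx)

220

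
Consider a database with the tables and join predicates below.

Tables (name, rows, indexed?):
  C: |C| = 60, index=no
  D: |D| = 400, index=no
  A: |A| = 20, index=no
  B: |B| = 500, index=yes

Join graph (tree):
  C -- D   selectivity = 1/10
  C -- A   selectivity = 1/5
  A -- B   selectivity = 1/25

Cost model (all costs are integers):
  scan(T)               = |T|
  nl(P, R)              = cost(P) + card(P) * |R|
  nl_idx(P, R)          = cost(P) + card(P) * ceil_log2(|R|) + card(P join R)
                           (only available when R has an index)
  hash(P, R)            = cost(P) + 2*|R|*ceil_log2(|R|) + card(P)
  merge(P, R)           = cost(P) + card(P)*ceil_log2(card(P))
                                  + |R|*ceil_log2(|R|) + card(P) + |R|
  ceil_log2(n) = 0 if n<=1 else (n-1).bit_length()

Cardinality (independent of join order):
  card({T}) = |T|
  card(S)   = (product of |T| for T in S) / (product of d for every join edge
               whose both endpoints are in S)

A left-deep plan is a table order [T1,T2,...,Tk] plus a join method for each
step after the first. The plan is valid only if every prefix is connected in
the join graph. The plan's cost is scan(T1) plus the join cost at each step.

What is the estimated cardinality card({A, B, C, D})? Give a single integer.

192000

Tables in S: A(20), B(500), C(60), D(400)
Edges inside S: C-D(d=10), C-A(d=5), A-B(d=25)
numerator = 20 * 500 * 60 * 400 = 240000000
denominator = 10 * 5 * 25 = 1250
card(S) = 240000000 / 1250 = 192000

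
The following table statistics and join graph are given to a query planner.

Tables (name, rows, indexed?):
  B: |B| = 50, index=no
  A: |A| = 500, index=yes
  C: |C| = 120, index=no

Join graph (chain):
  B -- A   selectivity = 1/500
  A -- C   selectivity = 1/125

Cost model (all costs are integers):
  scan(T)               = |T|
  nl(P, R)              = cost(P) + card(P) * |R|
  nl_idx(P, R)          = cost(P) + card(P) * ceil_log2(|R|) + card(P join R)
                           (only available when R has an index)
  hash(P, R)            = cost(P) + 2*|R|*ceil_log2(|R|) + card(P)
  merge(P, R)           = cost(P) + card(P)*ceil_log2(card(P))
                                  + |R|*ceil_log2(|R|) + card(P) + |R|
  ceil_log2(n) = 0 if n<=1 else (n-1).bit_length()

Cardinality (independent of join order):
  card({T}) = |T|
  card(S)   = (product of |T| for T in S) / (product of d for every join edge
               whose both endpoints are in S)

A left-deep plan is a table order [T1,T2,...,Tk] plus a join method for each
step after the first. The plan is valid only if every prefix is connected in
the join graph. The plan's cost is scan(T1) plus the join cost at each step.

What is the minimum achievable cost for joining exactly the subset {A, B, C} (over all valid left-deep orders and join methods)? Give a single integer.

1860

Selinger DP over subsets of {A,B,C}:
  {B}: scan cost=50, card=50
  {A}: scan cost=500, card=500
  {C}: scan cost=120, card=120
  {AB}: card=50; try (A,nl_idx)→550, (B,hash)→1600, (A,merge)→5400, (B,merge)→5850, (A,hash)→9100, (A,nl)→25050 …(+1); best=550 via (A,nl_idx)
  {AC}: card=480; try (A,nl_idx)→1680, (C,hash)→2680, (A,merge)→6080, (C,merge)→6460, (A,hash)→9240, (A,nl)→60120 …(+1); best=1680 via (A,nl_idx)
  {ABC}: card=48; try (C,merge)→1860, (C,hash)→2280, (B,hash)→2760, (C,nl)→6550, (B,merge)→6830, (B,nl)→25680; best=1860 via (C,merge)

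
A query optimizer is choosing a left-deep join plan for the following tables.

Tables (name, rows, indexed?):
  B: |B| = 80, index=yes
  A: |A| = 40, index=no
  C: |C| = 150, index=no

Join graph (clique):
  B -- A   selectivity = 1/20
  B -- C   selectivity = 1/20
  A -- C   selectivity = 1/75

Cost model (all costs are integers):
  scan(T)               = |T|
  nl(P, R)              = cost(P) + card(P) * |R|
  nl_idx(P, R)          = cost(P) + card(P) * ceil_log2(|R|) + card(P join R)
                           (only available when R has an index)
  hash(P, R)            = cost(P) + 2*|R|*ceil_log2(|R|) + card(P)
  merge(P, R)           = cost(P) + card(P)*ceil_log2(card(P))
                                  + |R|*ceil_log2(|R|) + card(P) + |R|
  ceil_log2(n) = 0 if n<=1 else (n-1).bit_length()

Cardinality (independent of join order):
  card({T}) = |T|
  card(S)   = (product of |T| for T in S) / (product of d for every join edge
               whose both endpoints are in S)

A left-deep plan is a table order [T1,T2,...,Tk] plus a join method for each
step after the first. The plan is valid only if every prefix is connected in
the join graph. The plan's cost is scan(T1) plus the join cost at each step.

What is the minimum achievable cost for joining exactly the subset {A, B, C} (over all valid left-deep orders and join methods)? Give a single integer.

Selinger DP over subsets of {A,B,C}:
  {B}: scan cost=80, card=80
  {A}: scan cost=40, card=40
  {C}: scan cost=150, card=150
  {AB}: card=160; try (B,nl_idx)→480, (A,hash)→640, (B,merge)→960, (A,merge)→1000, (B,hash)→1200, (B,nl)→3240 …(+1); best=480 via (B,nl_idx)
  {BC}: card=600; try (B,hash)→1420, (B,nl_idx)→1800, (C,merge)→2070, (B,merge)→2140, (C,hash)→2560, (C,nl)→12080 …(+1); best=1420 via (B,hash)
  {AC}: card=80; try (A,hash)→780, (C,merge)→1670, (A,merge)→1780, (C,hash)→2480, (C,nl)→6040, (A,nl)→6150; best=780 via (A,hash)
  {ABC}: card=16; try (B,nl_idx)→1356, (B,hash)→1980, (B,merge)→2060, (A,hash)→2500, (C,hash)→3040, (C,merge)→3270 …(+4); best=1356 via (B,nl_idx)

1356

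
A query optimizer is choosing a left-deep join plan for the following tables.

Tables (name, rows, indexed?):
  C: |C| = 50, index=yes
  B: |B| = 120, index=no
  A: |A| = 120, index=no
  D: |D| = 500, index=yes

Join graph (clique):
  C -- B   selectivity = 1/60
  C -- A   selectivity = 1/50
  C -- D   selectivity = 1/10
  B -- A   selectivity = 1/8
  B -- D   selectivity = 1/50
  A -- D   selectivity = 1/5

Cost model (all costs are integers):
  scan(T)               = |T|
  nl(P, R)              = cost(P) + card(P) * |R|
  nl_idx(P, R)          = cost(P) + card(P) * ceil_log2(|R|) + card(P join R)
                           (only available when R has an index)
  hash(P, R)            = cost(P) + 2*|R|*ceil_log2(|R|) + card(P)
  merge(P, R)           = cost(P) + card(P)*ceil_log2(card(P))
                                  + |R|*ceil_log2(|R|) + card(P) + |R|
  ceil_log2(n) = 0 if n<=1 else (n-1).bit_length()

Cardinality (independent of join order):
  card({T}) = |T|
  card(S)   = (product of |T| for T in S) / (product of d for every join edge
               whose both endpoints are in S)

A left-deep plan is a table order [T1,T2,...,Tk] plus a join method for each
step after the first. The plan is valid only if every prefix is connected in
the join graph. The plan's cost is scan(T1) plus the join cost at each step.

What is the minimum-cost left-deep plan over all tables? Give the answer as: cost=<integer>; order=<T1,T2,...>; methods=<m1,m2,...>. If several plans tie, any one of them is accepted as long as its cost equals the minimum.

cost=2876; order=B,C,A,D; methods=hash,merge,nl_idx

Selinger DP (subsets sized 1..n):
  {C}: scan cost=50, card=50
  {B}: scan cost=120, card=120
  {A}: scan cost=120, card=120
  {D}: scan cost=500, card=500
  {BC}: card=100; try (C,hash)→840, (C,nl_idx)→940, (B,merge)→1360, (C,merge)→1430, (B,hash)→1780, (B,nl)→6050 …(+1); best=840 via (C,hash)
  {AC}: card=120; try (C,hash)→840, (C,nl_idx)→960, (A,merge)→1360, (C,merge)→1430, (A,hash)→1780, (A,nl)→6050 …(+1); best=840 via (C,hash)
  {CD}: card=2500; try (C,hash)→1600, (D,nl_idx)→3000, (D,merge)→5400, (C,merge)→5850, (C,nl_idx)→6000, (D,hash)→9100 …(+2); best=1600 via (C,hash)
  {AB}: card=1800; try (B,hash)→1920, (A,hash)→1920, (B,merge)→2040, (A,merge)→2040, (B,nl)→14520, (A,nl)→14520; best=1920 via (B,hash)
  {BD}: card=1200; try (D,nl_idx)→2400, (B,hash)→2680, (D,merge)→6080, (B,merge)→6460, (D,hash)→9240, (D,nl)→60120 …(+1); best=2400 via (D,nl_idx)
  {AD}: card=12000; try (A,hash)→2680, (D,merge)→6080, (A,merge)→6460, (D,hash)→9240, (D,nl_idx)→13200, (D,nl)→60120 …(+1); best=2680 via (A,hash)
  {ABC}: card=30; try (A,merge)→2600, (A,hash)→2620, (B,hash)→2640, (B,merge)→2760, (C,hash)→4320, (C,nl_idx)→12750 …(+4); best=2600 via (A,merge)
  {BCD}: card=100; try (D,nl_idx)→1840, (C,hash)→4200, (B,hash)→5780, (D,merge)→6640, (C,nl_idx)→9700, (D,hash)→9940 …(+5); best=1840 via (D,nl_idx)
  {ACD}: card=1200; try (D,nl_idx)→3120, (A,hash)→5780, (D,merge)→6800, (D,hash)→9960, (C,hash)→15280, (A,merge)→35060 …(+5); best=3120 via (D,nl_idx)
  {ABD}: card=3600; try (A,hash)→5280, (D,hash)→12720, (B,hash)→16360, (A,merge)→17760, (D,nl_idx)→21720, (D,merge)→28520 …(+4); best=5280 via (A,hash)
  {ABCD}: card=6; try (D,nl_idx)→2876, (A,merge)→3600, (A,hash)→3620, (B,hash)→6000, (D,merge)→7780, (C,hash)→9480 …(+8); best=2876 via (D,nl_idx)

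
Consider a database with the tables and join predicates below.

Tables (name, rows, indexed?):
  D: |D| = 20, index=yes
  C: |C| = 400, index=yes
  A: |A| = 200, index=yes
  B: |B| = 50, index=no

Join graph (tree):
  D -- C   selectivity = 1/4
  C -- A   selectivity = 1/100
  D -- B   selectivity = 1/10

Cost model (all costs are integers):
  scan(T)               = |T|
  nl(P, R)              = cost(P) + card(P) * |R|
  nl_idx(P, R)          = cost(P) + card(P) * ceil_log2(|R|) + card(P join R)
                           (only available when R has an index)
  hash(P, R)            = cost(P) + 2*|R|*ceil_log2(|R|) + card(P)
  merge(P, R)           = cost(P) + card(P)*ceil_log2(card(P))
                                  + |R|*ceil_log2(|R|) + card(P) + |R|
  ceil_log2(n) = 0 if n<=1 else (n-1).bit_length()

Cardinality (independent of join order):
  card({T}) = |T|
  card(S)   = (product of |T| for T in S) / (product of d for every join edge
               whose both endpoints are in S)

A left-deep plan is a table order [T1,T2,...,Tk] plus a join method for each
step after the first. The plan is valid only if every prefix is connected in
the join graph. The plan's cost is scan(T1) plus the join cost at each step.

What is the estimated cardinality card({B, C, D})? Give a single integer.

Tables in S: B(50), C(400), D(20)
Edges inside S: D-C(d=4), D-B(d=10)
numerator = 50 * 400 * 20 = 400000
denominator = 4 * 10 = 40
card(S) = 400000 / 40 = 10000

10000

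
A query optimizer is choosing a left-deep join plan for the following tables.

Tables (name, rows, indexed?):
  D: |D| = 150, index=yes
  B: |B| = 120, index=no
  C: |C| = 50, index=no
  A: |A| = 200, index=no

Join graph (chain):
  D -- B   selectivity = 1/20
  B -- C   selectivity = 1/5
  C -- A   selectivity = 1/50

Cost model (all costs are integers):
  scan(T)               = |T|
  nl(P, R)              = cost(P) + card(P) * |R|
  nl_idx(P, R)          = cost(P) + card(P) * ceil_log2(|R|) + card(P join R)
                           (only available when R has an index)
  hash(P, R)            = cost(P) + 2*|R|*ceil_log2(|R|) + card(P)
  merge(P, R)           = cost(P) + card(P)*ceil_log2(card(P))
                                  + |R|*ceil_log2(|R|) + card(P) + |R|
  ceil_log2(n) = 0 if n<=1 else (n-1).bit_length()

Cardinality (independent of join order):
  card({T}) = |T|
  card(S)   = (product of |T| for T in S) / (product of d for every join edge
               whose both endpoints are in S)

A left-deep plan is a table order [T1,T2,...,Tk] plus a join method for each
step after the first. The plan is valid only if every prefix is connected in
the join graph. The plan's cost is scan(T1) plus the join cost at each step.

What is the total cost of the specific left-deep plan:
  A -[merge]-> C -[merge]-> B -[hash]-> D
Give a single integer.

12310

step 1: scan A: cost=200, card=200
step 2: join C via merge
    card(P join C) = 200*50/(50) = 200
    cost = 200 + 200*8 + 50*6 + 200 + 50 = 2350
step 3: join B via merge
    card(P join B) = 200*120/(5) = 4800
    cost = 2350 + 200*8 + 120*7 + 200 + 120 = 5110
step 4: join D via hash
    card(P join D) = 4800*150/(20) = 36000
    cost = 5110 + 2*150*8 + 4800 = 12310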